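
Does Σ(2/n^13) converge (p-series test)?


p-series test: Σ c/n^p converges if p > 1, diverges if p ≤ 1 (constant c > 0 doesn't affect convergence).
p = 13
13 > 1 → CONVERGES

Converges (p = 13 > 1)


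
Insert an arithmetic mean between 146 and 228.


AM = (146 + 228)/2 = 374/2 = 187

AM = 187


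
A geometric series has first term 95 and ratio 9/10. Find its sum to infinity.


S∞ = a₁/(1-r) = 95/(1 - 9/10)
= 95/(1/10)
= 950

S∞ = 950


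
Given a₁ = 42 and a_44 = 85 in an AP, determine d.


d = (aₙ - a₁)/(n-1)
= (85 - 42)/(44-1)
= 43/43 = 1

d = 1


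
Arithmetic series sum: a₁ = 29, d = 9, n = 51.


aₙ = 29 + (51-1)×9 = 479
Sₙ = n(a₁+aₙ)/2 = 51×(29+479)/2
= 51×508/2 = 12954

S_51 = 12954


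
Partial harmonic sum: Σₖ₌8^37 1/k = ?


Σₖ₌8^37 1/k = 1/8 + 1/9 + 1/10 + ... + 1/37
= 111627652111399/69388720221600
≈ 1.6087

Sum = 111627652111399/69388720221600 ≈ 1.6087


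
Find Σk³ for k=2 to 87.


Σₖ₌2^87 k³ = [87·88/2]² − [1·2/2]²
= 14653584 − 1 = 14653583

Σk³ = 14653583


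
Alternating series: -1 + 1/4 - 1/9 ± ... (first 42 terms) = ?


S = -1 + 1/4 - 1/9 + 1/16 - 1/25 + 1/36 - 1/49 + 1/64 ± ...
= -0.8222
(Full series converges to -π²/12 ≈ -0.8225)

S_42 = -0.8222


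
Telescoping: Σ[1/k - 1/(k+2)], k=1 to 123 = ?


Telescoping with gap 2: two head and two tail terms survive.
= (1 + 1/2) - (1/124 + 1/125)
= 3/2 - 1/124 - 1/125 = 23001/15500

Sum = 23001/15500


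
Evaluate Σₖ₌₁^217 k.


n(n+1)/2 = 217×218/2 = 47306/2 = 23653

Σk = 23653


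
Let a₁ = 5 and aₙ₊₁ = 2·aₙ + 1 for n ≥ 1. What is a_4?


Computing step by step:
a_1 = 5
a_2 = 11
a_3 = 23
a_4 = 47


a_4 = 47


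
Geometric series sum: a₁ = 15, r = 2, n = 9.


Sₙ = 15×(2^9 - 1)/(2 - 1)
= 15×(512 - 1)/1
= 15×511/1
= 7665

S_9 = 7665


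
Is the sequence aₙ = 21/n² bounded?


a₁ = 21, a₂ = 21/4, a₃ = 21/9, ...
0 < aₙ ≤ 21 for all n ≥ 1
The sequence IS bounded

Bounded (0 < aₙ ≤ 21)


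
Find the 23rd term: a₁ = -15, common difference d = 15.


aₙ = a₁ + (n-1)d
= -15 + (23-1)×15
= -15 + 330
= 315

a_23 = 315


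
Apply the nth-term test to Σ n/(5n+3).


lim(n→∞) n/(5n+3) = 1/5 = 1/5  (divide numerator and denominator by n)
lim aₙ = 1/5 ≠ 0 → series DIVERGES

Diverges (lim aₙ = 1/5 ≠ 0)


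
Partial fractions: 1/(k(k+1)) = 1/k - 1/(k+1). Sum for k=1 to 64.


1/(k(k+1)) = 1/k - 1/(k+1) (partial fractions)
Telescoping: Σ = 1 - 1/65 = 64/65

Sum = 64/65


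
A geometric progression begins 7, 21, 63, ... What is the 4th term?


aₙ = a₁·r^(n-1)
= 7×3^3
= 7×27
= 189

a_4 = 189


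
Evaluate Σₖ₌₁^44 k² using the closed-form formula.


n = 44
n(n+1)(2n+1)/6 = 44×45×89/6
= 176220/6 = 29370

Σk² = 29370


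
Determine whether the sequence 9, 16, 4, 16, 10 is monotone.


Differences: 7, -12, 12, -6
Difference at position 1 is +7 (> 0) but position 2 is -12 (< 0) — sequence both rises and falls
→ NOT monotonic

Not monotonic


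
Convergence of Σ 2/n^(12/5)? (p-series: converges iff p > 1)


p-series test: Σ c/n^p converges if p > 1, diverges if p ≤ 1 (constant c > 0 doesn't affect convergence).
p = 12/5
12/5 > 1 → CONVERGES

Converges (p = 12/5 > 1)


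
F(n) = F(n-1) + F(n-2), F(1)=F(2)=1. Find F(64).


Fibonacci sequence: 1, 1, 2, 3, 5, 8, 13, 21, 34, 55, 89, ...
F(64) = 10610209857723

F(64) = 10610209857723


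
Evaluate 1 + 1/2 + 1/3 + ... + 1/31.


H_31 = 1/1 + 1/2 + 1/3 + ... + 1/31
= 290774257297357/72201776446800
≈ 4.0272

H_31 = 290774257297357/72201776446800 ≈ 4.0272


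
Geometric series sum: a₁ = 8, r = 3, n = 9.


Sₙ = 8×(3^9 - 1)/(3 - 1)
= 8×(19683 - 1)/2
= 8×19682/2
= 78728

S_9 = 78728


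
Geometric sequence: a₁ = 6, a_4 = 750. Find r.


r^(n-1) = aₙ/a₁
r^3 = 750/6 = 125
r = 125^(1/3)
= 5

r = 5


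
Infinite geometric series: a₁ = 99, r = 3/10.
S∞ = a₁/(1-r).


S∞ = a₁/(1-r) = 99/(1 - 3/10)
= 99/(7/10)
= 990/7

S∞ = 990/7


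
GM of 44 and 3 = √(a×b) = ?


GM = √(44×3) = √132 = 11.4891

GM = 11.4891


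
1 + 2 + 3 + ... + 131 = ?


n(n+1)/2 = 131×132/2 = 17292/2 = 8646

Σk = 8646


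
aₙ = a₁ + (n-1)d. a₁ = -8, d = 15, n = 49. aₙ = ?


aₙ = a₁ + (n-1)d
= -8 + (49-1)×15
= -8 + 720
= 712

a_49 = 712


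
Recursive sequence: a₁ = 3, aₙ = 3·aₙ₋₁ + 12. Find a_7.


Computing step by step:
a_1 = 3
a_2 = 21
a_3 = 75
a_4 = 237
a_5 = 723
a_6 = 2181
a_7 = 6555


a_7 = 6555


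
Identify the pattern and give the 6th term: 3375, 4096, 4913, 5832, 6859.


Pattern: perfect cubes: n³
Terms: 3375, 4096, 4913, 5832, 6859
Next term = 8000

Next term = 8000


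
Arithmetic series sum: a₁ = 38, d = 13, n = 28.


aₙ = 38 + (28-1)×13 = 389
Sₙ = n(a₁+aₙ)/2 = 28×(38+389)/2
= 28×427/2 = 5978

S_28 = 5978


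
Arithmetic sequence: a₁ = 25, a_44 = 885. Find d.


d = (aₙ - a₁)/(n-1)
= (885 - 25)/(44-1)
= 860/43 = 20

d = 20


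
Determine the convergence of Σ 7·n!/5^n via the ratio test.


aₙ = 7·n!/5^n
a_{n+1}/aₙ = (n+1)!/5^(n+1) × 5^n/n!  (constant 7 cancels)
= (n+1)/5
L = lim(n→∞) (n+1)/5 = ∞
L > 1 → series DIVERGES

Diverges (ratio test: L = ∞ > 1)


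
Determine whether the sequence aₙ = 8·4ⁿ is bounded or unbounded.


aₙ = 8·4ⁿ → as n→∞, aₙ→∞ (since base 4 > 1)
No finite upper bound exists
The sequence is UNBOUNDED

Unbounded (aₙ → ∞ as n → ∞)


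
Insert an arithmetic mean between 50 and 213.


AM = (50 + 213)/2 = 263/2 = 131.5

AM = 131.5


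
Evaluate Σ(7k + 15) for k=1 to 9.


Σ(7k+15) = 7·Σk + 15·n
= 7·45 + 15·9
= 315 + 135 = 450

Σ = 450


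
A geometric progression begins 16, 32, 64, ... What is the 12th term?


aₙ = a₁·r^(n-1)
= 16×2^11
= 16×2048
= 32768

a_12 = 32768


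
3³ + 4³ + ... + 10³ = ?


Σₖ₌3^10 k³ = [10·11/2]² − [2·3/2]²
= 3025 − 9 = 3016

Σk³ = 3016


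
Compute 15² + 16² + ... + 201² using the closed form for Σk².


Σₖ₌15^201 k² = Σₖ₌₁^201 k² − Σₖ₌₁^14 k²
= 201·202·403/6 − 14·15·29/6
= 2727101 − 1015 = 2726086

Σk² = 2726086


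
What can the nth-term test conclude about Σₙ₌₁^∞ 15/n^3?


lim(n→∞) 15/n^3 = 0
lim aₙ = 0 → nth-term test is INCONCLUSIVE
(Need other tests; this is actually a convergent p-series with p=3 > 1)

Inconclusive (lim aₙ = 0; need another test)


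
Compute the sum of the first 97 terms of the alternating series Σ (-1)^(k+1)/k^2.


S = 1 - 1/4 + 1/9 - 1/16 + 1/25 - 1/36 + 1/49 - 1/64 ± ...
= 0.8225
(Full series converges to +π²/12 ≈ +0.8225)

S_97 = 0.8225


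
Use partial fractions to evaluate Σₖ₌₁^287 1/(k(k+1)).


1/(k(k+1)) = 1/k - 1/(k+1) (partial fractions)
Telescoping: Σ = 1 - 1/288 = 287/288

Sum = 287/288


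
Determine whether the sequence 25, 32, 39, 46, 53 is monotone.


Differences: 7, 7, 7, 7
All differences > 0 → strictly INCREASING

Monotonically increasing


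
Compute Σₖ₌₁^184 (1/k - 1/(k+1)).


Telescoping: adjacent terms cancel.
= 1/1 - 1/185
= 1 - 1/185 = 184/185

Sum = 184/185


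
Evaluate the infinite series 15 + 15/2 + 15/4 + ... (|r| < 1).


S∞ = a₁/(1-r) = 15/(1 - 1/2)
= 15/(1/2)
= 30

S∞ = 30


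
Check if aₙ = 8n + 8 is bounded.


aₙ = 8n + 8 → as n→∞, aₙ→∞
No finite upper bound exists
The sequence is UNBOUNDED

Unbounded (aₙ → ∞ as n → ∞)


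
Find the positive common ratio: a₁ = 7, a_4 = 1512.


r^(n-1) = aₙ/a₁
r^3 = 1512/7 = 216
r = 216^(1/3)
= 6

r = 6


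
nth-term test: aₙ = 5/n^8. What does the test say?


lim(n→∞) 5/n^8 = 0
lim aₙ = 0 → nth-term test is INCONCLUSIVE
(Need other tests; this is actually a convergent p-series with p=8 > 1)

Inconclusive (lim aₙ = 0; need another test)


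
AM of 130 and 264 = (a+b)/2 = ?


AM = (130 + 264)/2 = 394/2 = 197

AM = 197


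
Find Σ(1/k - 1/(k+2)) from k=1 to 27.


Telescoping with gap 2: two head and two tail terms survive.
= (1 + 1/2) - (1/28 + 1/29)
= 3/2 - 1/28 - 1/29 = 1161/812

Sum = 1161/812


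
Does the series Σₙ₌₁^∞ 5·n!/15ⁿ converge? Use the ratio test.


aₙ = 5·n!/15^n
a_{n+1}/aₙ = (n+1)!/15^(n+1) × 15^n/n!  (constant 5 cancels)
= (n+1)/15
L = lim(n→∞) (n+1)/15 = ∞
L > 1 → series DIVERGES

Diverges (ratio test: L = ∞ > 1)


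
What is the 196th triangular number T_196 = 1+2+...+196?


n(n+1)/2 = 196×197/2 = 38612/2 = 19306

Σk = 19306


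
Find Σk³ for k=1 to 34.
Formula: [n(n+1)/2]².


n(n+1)/2 = 34×35/2 = 595
Σk³ = 595² = 354025

Σk³ = 354025


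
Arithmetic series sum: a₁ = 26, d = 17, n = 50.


aₙ = 26 + (50-1)×17 = 859
Sₙ = n(a₁+aₙ)/2 = 50×(26+859)/2
= 50×885/2 = 22125

S_50 = 22125


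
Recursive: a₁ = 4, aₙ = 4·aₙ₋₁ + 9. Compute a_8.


Computing step by step:
a_1 = 4
a_2 = 25
a_3 = 109
a_4 = 445
a_5 = 1789
a_6 = 7165
a_7 = 28669
a_8 = 114685


a_8 = 114685


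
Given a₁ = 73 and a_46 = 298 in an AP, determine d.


d = (aₙ - a₁)/(n-1)
= (298 - 73)/(46-1)
= 225/45 = 5

d = 5


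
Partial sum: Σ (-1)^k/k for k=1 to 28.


S = -1 + 1/2 - 1/3 + 1/4 - 1/5 + 1/6 - 1/7 + 1/8 ± ...
= -0.6756
(Full series converges to -ln(2) ≈ -0.6931)

S_28 = -0.6756


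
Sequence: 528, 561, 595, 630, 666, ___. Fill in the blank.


Pattern: triangular numbers: n(n+1)/2
Terms: 528, 561, 595, 630, 666
Next term = 703

Next term = 703


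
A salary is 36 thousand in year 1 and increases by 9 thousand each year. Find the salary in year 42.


aₙ = a₁ + (n-1)d
= 36 + (42-1)×9
= 36 + 369
= 405

a_42 = 405


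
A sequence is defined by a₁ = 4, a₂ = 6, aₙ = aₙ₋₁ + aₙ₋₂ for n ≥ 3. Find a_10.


Computing iteratively: 4, 6, 10, 16, 26, 42, 68, 110, 178, 288
a_10 = 288

a_10 = 288


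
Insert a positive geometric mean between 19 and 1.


GM = √(19×1) = √19 = 4.3589

GM = 4.3589


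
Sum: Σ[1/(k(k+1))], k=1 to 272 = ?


1/(k(k+1)) = 1/k - 1/(k+1) (partial fractions)
Telescoping: Σ = 1 - 1/273 = 272/273

Sum = 272/273


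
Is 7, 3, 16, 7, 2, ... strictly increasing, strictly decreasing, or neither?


Differences: -4, 13, -9, -5
Difference at position 2 is +13 (> 0) but position 1 is -4 (< 0) — sequence both rises and falls
→ NOT monotonic

Not monotonic


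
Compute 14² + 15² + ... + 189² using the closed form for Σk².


Σₖ₌14^189 k² = Σₖ₌₁^189 k² − Σₖ₌₁^13 k²
= 189·190·379/6 − 13·14·27/6
= 2268315 − 819 = 2267496

Σk² = 2267496


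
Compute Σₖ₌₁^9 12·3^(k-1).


Sₙ = 12×(3^9 - 1)/(3 - 1)
= 12×(19683 - 1)/2
= 12×19682/2
= 118092

S_9 = 118092


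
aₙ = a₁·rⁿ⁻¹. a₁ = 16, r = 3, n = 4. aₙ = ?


aₙ = a₁·r^(n-1)
= 16×3^3
= 16×27
= 432

a_4 = 432


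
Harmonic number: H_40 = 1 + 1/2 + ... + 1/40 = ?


H_40 = 1/1 + 1/2 + 1/3 + ... + 1/40
= 2078178381193813/485721041551200
≈ 4.2785

H_40 = 2078178381193813/485721041551200 ≈ 4.2785


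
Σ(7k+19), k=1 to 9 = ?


Σ(7k+19) = 7·Σk + 19·n
= 7·45 + 19·9
= 315 + 171 = 486

Σ = 486


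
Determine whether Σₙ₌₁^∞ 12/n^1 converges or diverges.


p-series test: Σ c/n^p converges if p > 1, diverges if p ≤ 1 (constant c > 0 doesn't affect convergence).
p = 1
1 ≤ 1 → DIVERGES

Diverges (p = 1 ≤ 1)


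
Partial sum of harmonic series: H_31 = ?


H_31 = 1/1 + 1/2 + 1/3 + ... + 1/31
= 290774257297357/72201776446800
≈ 4.0272

H_31 = 290774257297357/72201776446800 ≈ 4.0272


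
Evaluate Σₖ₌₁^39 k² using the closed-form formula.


n = 39
n(n+1)(2n+1)/6 = 39×40×79/6
= 123240/6 = 20540

Σk² = 20540


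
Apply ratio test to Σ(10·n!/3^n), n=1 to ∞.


aₙ = 10·n!/3^n
a_{n+1}/aₙ = (n+1)!/3^(n+1) × 3^n/n!  (constant 10 cancels)
= (n+1)/3
L = lim(n→∞) (n+1)/3 = ∞
L > 1 → series DIVERGES

Diverges (ratio test: L = ∞ > 1)


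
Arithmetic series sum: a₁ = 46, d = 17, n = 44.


aₙ = 46 + (44-1)×17 = 777
Sₙ = n(a₁+aₙ)/2 = 44×(46+777)/2
= 44×823/2 = 18106

S_44 = 18106


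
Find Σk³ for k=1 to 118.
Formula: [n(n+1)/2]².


n(n+1)/2 = 118×119/2 = 7021
Σk³ = 7021² = 49294441

Σk³ = 49294441


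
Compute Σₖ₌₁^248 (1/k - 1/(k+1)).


Telescoping: adjacent terms cancel.
= 1/1 - 1/249
= 1 - 1/249 = 248/249

Sum = 248/249


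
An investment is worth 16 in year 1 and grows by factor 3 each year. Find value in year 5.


aₙ = a₁·r^(n-1)
= 16×3^4
= 16×81
= 1296

a_5 = 1296


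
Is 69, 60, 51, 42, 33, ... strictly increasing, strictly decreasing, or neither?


Differences: -9, -9, -9, -9
All differences < 0 → strictly DECREASING

Monotonically decreasing


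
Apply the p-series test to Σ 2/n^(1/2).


p-series test: Σ c/n^p converges if p > 1, diverges if p ≤ 1 (constant c > 0 doesn't affect convergence).
p = 1/2
1/2 ≤ 1 → DIVERGES

Diverges (p = 1/2 ≤ 1)


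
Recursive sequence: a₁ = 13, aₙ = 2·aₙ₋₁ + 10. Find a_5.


Computing step by step:
a_1 = 13
a_2 = 36
a_3 = 82
a_4 = 174
a_5 = 358


a_5 = 358


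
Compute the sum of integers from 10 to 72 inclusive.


Σₖ₌10^72 k = Σₖ₌₁^72 k − Σₖ₌₁^9 k
= 72·73/2 − 9·10/2
= 2628 − 45 = 2583

Σk = 2583


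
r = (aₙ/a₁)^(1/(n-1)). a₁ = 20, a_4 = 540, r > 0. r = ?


r^(n-1) = aₙ/a₁
r^3 = 540/20 = 27
r = 27^(1/3)
= 3

r = 3


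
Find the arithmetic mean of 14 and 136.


AM = (14 + 136)/2 = 150/2 = 75

AM = 75


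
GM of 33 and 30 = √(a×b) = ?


GM = √(33×30) = √990 = 31.4643

GM = 31.4643


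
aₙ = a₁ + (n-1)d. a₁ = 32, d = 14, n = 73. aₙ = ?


aₙ = a₁ + (n-1)d
= 32 + (73-1)×14
= 32 + 1008
= 1040

a_73 = 1040


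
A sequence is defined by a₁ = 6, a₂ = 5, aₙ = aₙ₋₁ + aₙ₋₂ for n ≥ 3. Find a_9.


Computing iteratively: 6, 5, 11, 16, 27, 43, 70, 113, 183
a_9 = 183

a_9 = 183


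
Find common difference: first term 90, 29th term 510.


d = (aₙ - a₁)/(n-1)
= (510 - 90)/(29-1)
= 420/28 = 15

d = 15


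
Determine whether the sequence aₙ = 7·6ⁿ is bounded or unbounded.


aₙ = 7·6ⁿ → as n→∞, aₙ→∞ (since base 6 > 1)
No finite upper bound exists
The sequence is UNBOUNDED

Unbounded (aₙ → ∞ as n → ∞)


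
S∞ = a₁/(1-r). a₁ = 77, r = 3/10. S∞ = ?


S∞ = a₁/(1-r) = 77/(1 - 3/10)
= 77/(7/10)
= 110

S∞ = 110


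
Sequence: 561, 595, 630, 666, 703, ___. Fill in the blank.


Pattern: triangular numbers: n(n+1)/2
Terms: 561, 595, 630, 666, 703
Next term = 741

Next term = 741


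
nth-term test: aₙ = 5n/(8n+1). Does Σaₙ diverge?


lim(n→∞) 5n/(8n+1) = 5/8 = 5/8  (divide numerator and denominator by n)
lim aₙ = 5/8 ≠ 0 → series DIVERGES

Diverges (lim aₙ = 5/8 ≠ 0)


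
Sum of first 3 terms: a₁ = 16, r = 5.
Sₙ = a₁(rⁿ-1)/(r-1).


Sₙ = 16×(5^3 - 1)/(5 - 1)
= 16×(125 - 1)/4
= 16×124/4
= 496

S_3 = 496


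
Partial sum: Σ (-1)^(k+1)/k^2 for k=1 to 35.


S = 1 - 1/4 + 1/9 - 1/16 + 1/25 - 1/36 + 1/49 - 1/64 ± ...
= 0.8229
(Full series converges to +π²/12 ≈ +0.8225)

S_35 = 0.8229


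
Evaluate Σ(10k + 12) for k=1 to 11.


Σ(10k+12) = 10·Σk + 12·n
= 10·66 + 12·11
= 660 + 132 = 792

Σ = 792


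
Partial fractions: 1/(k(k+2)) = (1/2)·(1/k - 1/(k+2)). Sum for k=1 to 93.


1/(k(k+2)) = (1/2)·(1/k - 1/(k+2)) (partial fractions)
Telescoping: Σ = (1/2)·(1 + 1/2 - 1/94 - 1/95) = 6603/8930

Sum = 6603/8930


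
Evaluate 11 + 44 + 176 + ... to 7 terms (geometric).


Sₙ = 11×(4^7 - 1)/(4 - 1)
= 11×(16384 - 1)/3
= 11×16383/3
= 60071

S_7 = 60071


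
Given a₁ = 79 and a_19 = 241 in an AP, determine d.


d = (aₙ - a₁)/(n-1)
= (241 - 79)/(19-1)
= 162/18 = 9

d = 9


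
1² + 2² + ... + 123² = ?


n = 123
n(n+1)(2n+1)/6 = 123×124×247/6
= 3767244/6 = 627874

Σk² = 627874


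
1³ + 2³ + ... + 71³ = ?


n(n+1)/2 = 71×72/2 = 2556
Σk³ = 2556² = 6533136

Σk³ = 6533136


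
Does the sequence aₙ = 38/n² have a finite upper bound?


a₁ = 38, a₂ = 38/4, a₃ = 38/9, ...
0 < aₙ ≤ 38 for all n ≥ 1
The sequence IS bounded

Bounded (0 < aₙ ≤ 38)


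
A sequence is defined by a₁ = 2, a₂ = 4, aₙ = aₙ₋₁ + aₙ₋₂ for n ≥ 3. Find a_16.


Computing iteratively: 2, 4, 6, 10, 16, 26, 42, 68, 110, 178, 288, 466, ...
a_16 = 3194

a_16 = 3194


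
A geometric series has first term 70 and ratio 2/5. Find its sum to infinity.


S∞ = a₁/(1-r) = 70/(1 - 2/5)
= 70/(3/5)
= 350/3

S∞ = 350/3


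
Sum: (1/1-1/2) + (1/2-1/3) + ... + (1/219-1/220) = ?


Telescoping: adjacent terms cancel.
= 1/1 - 1/220
= 1 - 1/220 = 219/220

Sum = 219/220


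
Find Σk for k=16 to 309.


Σₖ₌16^309 k = Σₖ₌₁^309 k − Σₖ₌₁^15 k
= 309·310/2 − 15·16/2
= 47895 − 120 = 47775

Σk = 47775


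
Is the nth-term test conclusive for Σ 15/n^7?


lim(n→∞) 15/n^7 = 0
lim aₙ = 0 → nth-term test is INCONCLUSIVE
(Need other tests; this is actually a convergent p-series with p=7 > 1)

Inconclusive (lim aₙ = 0; need another test)


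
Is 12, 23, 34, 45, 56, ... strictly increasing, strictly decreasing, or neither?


Differences: 11, 11, 11, 11
All differences > 0 → strictly INCREASING

Monotonically increasing


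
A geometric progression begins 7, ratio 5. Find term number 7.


aₙ = a₁·r^(n-1)
= 7×5^6
= 7×15625
= 109375

a_7 = 109375


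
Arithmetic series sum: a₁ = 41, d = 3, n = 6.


aₙ = 41 + (6-1)×3 = 56
Sₙ = n(a₁+aₙ)/2 = 6×(41+56)/2
= 6×97/2 = 291

S_6 = 291


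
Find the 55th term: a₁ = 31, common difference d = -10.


aₙ = a₁ + (n-1)d
= 31 + (55-1)×-10
= 31 - 540
= -509

a_55 = -509


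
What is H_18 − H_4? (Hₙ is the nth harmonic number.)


Σₖ₌5^18 1/k = 1/5 + 1/6 + 1/7 + ... + 1/18
= 5765801/4084080
≈ 1.4118

Sum = 5765801/4084080 ≈ 1.4118


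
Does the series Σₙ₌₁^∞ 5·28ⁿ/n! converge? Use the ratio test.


aₙ = 5·28^n/n!
a_{n+1}/aₙ = 28^(n+1)/(n+1)! × n!/28^n  (constant 5 cancels)
= 28/(n+1)
L = lim(n→∞) 28/(n+1) = 0
L < 1 → series CONVERGES

Converges (ratio test: L = 0 < 1)


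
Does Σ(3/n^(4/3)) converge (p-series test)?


p-series test: Σ c/n^p converges if p > 1, diverges if p ≤ 1 (constant c > 0 doesn't affect convergence).
p = 4/3
4/3 > 1 → CONVERGES

Converges (p = 4/3 > 1)


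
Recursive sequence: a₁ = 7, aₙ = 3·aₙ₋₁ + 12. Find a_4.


Computing step by step:
a_1 = 7
a_2 = 33
a_3 = 111
a_4 = 345


a_4 = 345


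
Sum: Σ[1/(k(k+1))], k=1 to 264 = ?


1/(k(k+1)) = 1/k - 1/(k+1) (partial fractions)
Telescoping: Σ = 1 - 1/265 = 264/265

Sum = 264/265


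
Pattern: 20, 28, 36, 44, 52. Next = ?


Pattern: arithmetic (d=8)
Terms: 20, 28, 36, 44, 52
Next term = 60

Next term = 60


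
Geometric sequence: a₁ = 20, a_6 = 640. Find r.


r^(n-1) = aₙ/a₁
r^5 = 640/20 = 32
r = 32^(1/5)
= 2

r = 2


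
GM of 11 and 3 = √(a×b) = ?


GM = √(11×3) = √33 = 5.7446

GM = 5.7446


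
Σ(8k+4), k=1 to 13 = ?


Σ(8k+4) = 8·Σk + 4·n
= 8·91 + 4·13
= 728 + 52 = 780

Σ = 780


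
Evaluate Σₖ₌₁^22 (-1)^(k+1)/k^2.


S = 1 - 1/4 + 1/9 - 1/16 + 1/25 - 1/36 + 1/49 - 1/64 ± ...
= 0.8215
(Full series converges to +π²/12 ≈ +0.8225)

S_22 = 0.8215


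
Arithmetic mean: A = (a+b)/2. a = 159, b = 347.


AM = (159 + 347)/2 = 506/2 = 253

AM = 253


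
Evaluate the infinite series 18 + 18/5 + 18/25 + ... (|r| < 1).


S∞ = a₁/(1-r) = 18/(1 - 1/5)
= 18/(4/5)
= 45/2

S∞ = 45/2


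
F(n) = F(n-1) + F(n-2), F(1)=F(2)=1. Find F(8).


Fibonacci sequence: 1, 1, 2, 3, 5, 8, 13, 21
F(8) = 21

F(8) = 21


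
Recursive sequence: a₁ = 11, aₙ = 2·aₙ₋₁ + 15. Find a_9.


Computing step by step:
a_1 = 11
a_2 = 37
a_3 = 89
a_4 = 193
a_5 = 401
a_6 = 817
a_7 = 1649
a_8 = 3313
a_9 = 6641


a_9 = 6641


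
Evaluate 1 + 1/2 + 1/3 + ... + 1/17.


H_17 = 1/1 + 1/2 + 1/3 + ... + 1/17
= 42142223/12252240
≈ 3.4396

H_17 = 42142223/12252240 ≈ 3.4396


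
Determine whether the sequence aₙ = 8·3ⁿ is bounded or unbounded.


aₙ = 8·3ⁿ → as n→∞, aₙ→∞ (since base 3 > 1)
No finite upper bound exists
The sequence is UNBOUNDED

Unbounded (aₙ → ∞ as n → ∞)


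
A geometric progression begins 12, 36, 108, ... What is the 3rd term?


aₙ = a₁·r^(n-1)
= 12×3^2
= 12×9
= 108

a_3 = 108


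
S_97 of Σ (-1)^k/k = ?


S = -1 + 1/2 - 1/3 + 1/4 - 1/5 + 1/6 - 1/7 + 1/8 ± ...
= -0.6983
(Full series converges to -ln(2) ≈ -0.6931)

S_97 = -0.6983


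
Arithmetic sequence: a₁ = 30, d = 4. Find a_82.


aₙ = a₁ + (n-1)d
= 30 + (82-1)×4
= 30 + 324
= 354

a_82 = 354


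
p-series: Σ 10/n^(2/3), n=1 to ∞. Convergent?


p-series test: Σ c/n^p converges if p > 1, diverges if p ≤ 1 (constant c > 0 doesn't affect convergence).
p = 2/3
2/3 ≤ 1 → DIVERGES

Diverges (p = 2/3 ≤ 1)


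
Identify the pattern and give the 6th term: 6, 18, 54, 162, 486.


Pattern: geometric (r=3)
Terms: 6, 18, 54, 162, 486
Next term = 1458

Next term = 1458


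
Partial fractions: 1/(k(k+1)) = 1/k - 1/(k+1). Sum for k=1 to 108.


1/(k(k+1)) = 1/k - 1/(k+1) (partial fractions)
Telescoping: Σ = 1 - 1/109 = 108/109

Sum = 108/109


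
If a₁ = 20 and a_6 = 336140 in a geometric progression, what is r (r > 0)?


r^(n-1) = aₙ/a₁
r^5 = 336140/20 = 16807
r = 16807^(1/5)
= 7

r = 7


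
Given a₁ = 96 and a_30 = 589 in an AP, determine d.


d = (aₙ - a₁)/(n-1)
= (589 - 96)/(30-1)
= 493/29 = 17

d = 17


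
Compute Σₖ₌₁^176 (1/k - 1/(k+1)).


Telescoping: adjacent terms cancel.
= 1/1 - 1/177
= 1 - 1/177 = 176/177

Sum = 176/177


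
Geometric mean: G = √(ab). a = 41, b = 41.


GM = √(41×41) = √1681 = 41

GM = 41


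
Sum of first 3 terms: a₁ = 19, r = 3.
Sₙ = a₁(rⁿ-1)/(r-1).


Sₙ = 19×(3^3 - 1)/(3 - 1)
= 19×(27 - 1)/2
= 19×26/2
= 247

S_3 = 247


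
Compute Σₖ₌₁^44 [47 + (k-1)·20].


aₙ = 47 + (44-1)×20 = 907
Sₙ = n(a₁+aₙ)/2 = 44×(47+907)/2
= 44×954/2 = 20988

S_44 = 20988


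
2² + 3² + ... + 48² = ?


Σₖ₌2^48 k² = Σₖ₌₁^48 k² − Σₖ₌₁^1 k²
= 48·49·97/6 − 1·2·3/6
= 38024 − 1 = 38023

Σk² = 38023


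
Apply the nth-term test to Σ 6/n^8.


lim(n→∞) 6/n^8 = 0
lim aₙ = 0 → nth-term test is INCONCLUSIVE
(Need other tests; this is actually a convergent p-series with p=8 > 1)

Inconclusive (lim aₙ = 0; need another test)


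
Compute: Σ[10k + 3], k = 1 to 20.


Σ(10k+3) = 10·Σk + 3·n
= 10·210 + 3·20
= 2100 + 60 = 2160

Σ = 2160


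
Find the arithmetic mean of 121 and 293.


AM = (121 + 293)/2 = 414/2 = 207

AM = 207


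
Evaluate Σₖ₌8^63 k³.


Σₖ₌8^63 k³ = [63·64/2]² − [7·8/2]²
= 4064256 − 784 = 4063472

Σk³ = 4063472


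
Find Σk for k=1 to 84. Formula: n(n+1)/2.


n(n+1)/2 = 84×85/2 = 7140/2 = 3570

Σk = 3570


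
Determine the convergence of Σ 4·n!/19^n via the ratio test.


aₙ = 4·n!/19^n
a_{n+1}/aₙ = (n+1)!/19^(n+1) × 19^n/n!  (constant 4 cancels)
= (n+1)/19
L = lim(n→∞) (n+1)/19 = ∞
L > 1 → series DIVERGES

Diverges (ratio test: L = ∞ > 1)


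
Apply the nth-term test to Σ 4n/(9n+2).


lim(n→∞) 4n/(9n+2) = 4/9 = 4/9  (divide numerator and denominator by n)
lim aₙ = 4/9 ≠ 0 → series DIVERGES

Diverges (lim aₙ = 4/9 ≠ 0)


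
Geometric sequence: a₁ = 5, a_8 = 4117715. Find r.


r^(n-1) = aₙ/a₁
r^7 = 4117715/5 = 823543
r = 823543^(1/7)
= 7

r = 7


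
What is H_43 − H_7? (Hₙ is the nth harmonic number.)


Σₖ₌8^43 1/k = 1/8 + 1/9 + 1/10 + ... + 1/43
= 1504686277918583399/856326196254765600
≈ 1.7571

Sum = 1504686277918583399/856326196254765600 ≈ 1.7571


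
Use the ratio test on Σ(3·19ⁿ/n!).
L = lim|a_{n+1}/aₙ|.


aₙ = 3·19^n/n!
a_{n+1}/aₙ = 19^(n+1)/(n+1)! × n!/19^n  (constant 3 cancels)
= 19/(n+1)
L = lim(n→∞) 19/(n+1) = 0
L < 1 → series CONVERGES

Converges (ratio test: L = 0 < 1)


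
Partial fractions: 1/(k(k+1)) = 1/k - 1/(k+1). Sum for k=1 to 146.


1/(k(k+1)) = 1/k - 1/(k+1) (partial fractions)
Telescoping: Σ = 1 - 1/147 = 146/147

Sum = 146/147


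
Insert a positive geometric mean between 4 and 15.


GM = √(4×15) = √60 = 7.746

GM = 7.746


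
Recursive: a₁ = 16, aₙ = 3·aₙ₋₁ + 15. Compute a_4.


Computing step by step:
a_1 = 16
a_2 = 63
a_3 = 204
a_4 = 627


a_4 = 627


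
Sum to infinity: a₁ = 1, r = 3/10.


S∞ = a₁/(1-r) = 1/(1 - 3/10)
= 1/(7/10)
= 10/7

S∞ = 10/7


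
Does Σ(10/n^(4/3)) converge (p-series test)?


p-series test: Σ c/n^p converges if p > 1, diverges if p ≤ 1 (constant c > 0 doesn't affect convergence).
p = 4/3
4/3 > 1 → CONVERGES

Converges (p = 4/3 > 1)


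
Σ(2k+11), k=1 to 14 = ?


Σ(2k+11) = 2·Σk + 11·n
= 2·105 + 11·14
= 210 + 154 = 364

Σ = 364


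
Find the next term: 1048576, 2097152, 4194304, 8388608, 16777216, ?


Pattern: powers of 2: 2ⁿ
Terms: 1048576, 2097152, 4194304, 8388608, 16777216
Next term = 33554432

Next term = 33554432


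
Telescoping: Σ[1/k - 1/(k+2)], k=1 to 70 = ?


Telescoping with gap 2: two head and two tail terms survive.
= (1 + 1/2) - (1/71 + 1/72)
= 3/2 - 1/71 - 1/72 = 7525/5112

Sum = 7525/5112


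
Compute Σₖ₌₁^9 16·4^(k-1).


Sₙ = 16×(4^9 - 1)/(4 - 1)
= 16×(262144 - 1)/3
= 16×262143/3
= 1398096

S_9 = 1398096


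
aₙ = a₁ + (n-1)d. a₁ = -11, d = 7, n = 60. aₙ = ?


aₙ = a₁ + (n-1)d
= -11 + (60-1)×7
= -11 + 413
= 402

a_60 = 402


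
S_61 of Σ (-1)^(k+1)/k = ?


S = 1 - 1/2 + 1/3 - 1/4 + 1/5 - 1/6 + 1/7 - 1/8 ± ...
= 0.7013
(Full series converges to +ln(2) ≈ +0.6931)

S_61 = 0.7013


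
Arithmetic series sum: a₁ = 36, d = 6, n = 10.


aₙ = 36 + (10-1)×6 = 90
Sₙ = n(a₁+aₙ)/2 = 10×(36+90)/2
= 10×126/2 = 630

S_10 = 630


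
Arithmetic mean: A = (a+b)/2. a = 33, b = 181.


AM = (33 + 181)/2 = 214/2 = 107

AM = 107


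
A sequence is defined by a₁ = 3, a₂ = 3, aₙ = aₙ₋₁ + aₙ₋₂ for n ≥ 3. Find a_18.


Computing iteratively: 3, 3, 6, 9, 15, 24, 39, 63, 102, 165, 267, 432, ...
a_18 = 7752

a_18 = 7752


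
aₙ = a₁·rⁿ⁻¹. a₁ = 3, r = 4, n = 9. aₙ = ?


aₙ = a₁·r^(n-1)
= 3×4^8
= 3×65536
= 196608

a_9 = 196608


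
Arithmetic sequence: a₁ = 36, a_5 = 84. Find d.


d = (aₙ - a₁)/(n-1)
= (84 - 36)/(5-1)
= 48/4 = 12

d = 12


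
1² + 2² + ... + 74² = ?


n = 74
n(n+1)(2n+1)/6 = 74×75×149/6
= 826950/6 = 137825

Σk² = 137825


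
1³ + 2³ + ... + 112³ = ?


n(n+1)/2 = 112×113/2 = 6328
Σk³ = 6328² = 40043584

Σk³ = 40043584


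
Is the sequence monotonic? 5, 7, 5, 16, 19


Differences: 2, -2, 11, 3
Difference at position 1 is +2 (> 0) but position 2 is -2 (< 0) — sequence both rises and falls
→ NOT monotonic

Not monotonic


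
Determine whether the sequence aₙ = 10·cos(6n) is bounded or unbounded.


For all n, -1 ≤ cos(6n) ≤ 1, so -10 ≤ 10·cos(6n) ≤ 10
Lower bound: -10, Upper bound: 10
The sequence IS bounded

Bounded (-10 ≤ aₙ ≤ 10)


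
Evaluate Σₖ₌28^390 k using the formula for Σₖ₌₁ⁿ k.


Σₖ₌28^390 k = Σₖ₌₁^390 k − Σₖ₌₁^27 k
= 390·391/2 − 27·28/2
= 76245 − 378 = 75867

Σk = 75867


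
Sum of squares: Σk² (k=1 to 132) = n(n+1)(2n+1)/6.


n = 132
n(n+1)(2n+1)/6 = 132×133×265/6
= 4652340/6 = 775390

Σk² = 775390


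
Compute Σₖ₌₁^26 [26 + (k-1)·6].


aₙ = 26 + (26-1)×6 = 176
Sₙ = n(a₁+aₙ)/2 = 26×(26+176)/2
= 26×202/2 = 2626

S_26 = 2626


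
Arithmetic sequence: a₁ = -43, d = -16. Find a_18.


aₙ = a₁ + (n-1)d
= -43 + (18-1)×-16
= -43 - 272
= -315

a_18 = -315


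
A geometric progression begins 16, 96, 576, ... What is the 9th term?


aₙ = a₁·r^(n-1)
= 16×6^8
= 16×1679616
= 26873856

a_9 = 26873856


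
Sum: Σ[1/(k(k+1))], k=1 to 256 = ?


1/(k(k+1)) = 1/k - 1/(k+1) (partial fractions)
Telescoping: Σ = 1 - 1/257 = 256/257

Sum = 256/257


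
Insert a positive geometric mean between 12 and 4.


GM = √(12×4) = √48 = 6.9282

GM = 6.9282


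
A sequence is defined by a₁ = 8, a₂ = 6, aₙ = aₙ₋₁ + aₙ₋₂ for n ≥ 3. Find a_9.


Computing iteratively: 8, 6, 14, 20, 34, 54, 88, 142, 230
a_9 = 230

a_9 = 230


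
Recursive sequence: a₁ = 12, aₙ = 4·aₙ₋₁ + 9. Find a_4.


Computing step by step:
a_1 = 12
a_2 = 57
a_3 = 237
a_4 = 957


a_4 = 957


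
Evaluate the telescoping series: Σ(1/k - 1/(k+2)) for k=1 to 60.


Telescoping with gap 2: two head and two tail terms survive.
= (1 + 1/2) - (1/61 + 1/62)
= 3/2 - 1/61 - 1/62 = 2775/1891

Sum = 2775/1891


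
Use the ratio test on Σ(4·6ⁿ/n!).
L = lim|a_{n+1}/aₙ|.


aₙ = 4·6^n/n!
a_{n+1}/aₙ = 6^(n+1)/(n+1)! × n!/6^n  (constant 4 cancels)
= 6/(n+1)
L = lim(n→∞) 6/(n+1) = 0
L < 1 → series CONVERGES

Converges (ratio test: L = 0 < 1)


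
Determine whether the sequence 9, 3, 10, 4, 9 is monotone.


Differences: -6, 7, -6, 5
Difference at position 2 is +7 (> 0) but position 1 is -6 (< 0) — sequence both rises and falls
→ NOT monotonic

Not monotonic


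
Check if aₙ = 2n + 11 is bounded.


aₙ = 2n + 11 → as n→∞, aₙ→∞
No finite upper bound exists
The sequence is UNBOUNDED

Unbounded (aₙ → ∞ as n → ∞)


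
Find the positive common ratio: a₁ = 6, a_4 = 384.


r^(n-1) = aₙ/a₁
r^3 = 384/6 = 64
r = 64^(1/3)
= 4

r = 4


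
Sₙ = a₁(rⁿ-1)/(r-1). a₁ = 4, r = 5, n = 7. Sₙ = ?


Sₙ = 4×(5^7 - 1)/(5 - 1)
= 4×(78125 - 1)/4
= 4×78124/4
= 78124

S_7 = 78124


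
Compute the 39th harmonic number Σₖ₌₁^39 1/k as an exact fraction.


H_39 = 1/1 + 1/2 + 1/3 + ... + 1/39
= 2066035355155033/485721041551200
≈ 4.2535

H_39 = 2066035355155033/485721041551200 ≈ 4.2535


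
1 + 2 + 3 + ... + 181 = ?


n(n+1)/2 = 181×182/2 = 32942/2 = 16471

Σk = 16471


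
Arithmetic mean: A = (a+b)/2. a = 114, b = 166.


AM = (114 + 166)/2 = 280/2 = 140

AM = 140


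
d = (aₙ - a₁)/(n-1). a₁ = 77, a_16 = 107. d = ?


d = (aₙ - a₁)/(n-1)
= (107 - 77)/(16-1)
= 30/15 = 2

d = 2


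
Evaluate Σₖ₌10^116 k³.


Σₖ₌10^116 k³ = [116·117/2]² − [9·10/2]²
= 46049796 − 2025 = 46047771

Σk³ = 46047771


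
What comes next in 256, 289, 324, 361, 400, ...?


Pattern: perfect squares: n²
Terms: 256, 289, 324, 361, 400
Next term = 441

Next term = 441


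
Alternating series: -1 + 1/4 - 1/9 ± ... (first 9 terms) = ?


S = -1 + 1/4 - 1/9 + 1/16 - 1/25 + 1/36 - 1/49 + 1/64 ± ...
= -0.828
(Full series converges to -π²/12 ≈ -0.8225)

S_9 = -0.828


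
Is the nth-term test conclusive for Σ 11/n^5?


lim(n→∞) 11/n^5 = 0
lim aₙ = 0 → nth-term test is INCONCLUSIVE
(Need other tests; this is actually a convergent p-series with p=5 > 1)

Inconclusive (lim aₙ = 0; need another test)


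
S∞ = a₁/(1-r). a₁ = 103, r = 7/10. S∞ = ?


S∞ = a₁/(1-r) = 103/(1 - 7/10)
= 103/(3/10)
= 1030/3

S∞ = 1030/3


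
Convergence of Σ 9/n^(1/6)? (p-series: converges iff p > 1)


p-series test: Σ c/n^p converges if p > 1, diverges if p ≤ 1 (constant c > 0 doesn't affect convergence).
p = 1/6
1/6 ≤ 1 → DIVERGES

Diverges (p = 1/6 ≤ 1)


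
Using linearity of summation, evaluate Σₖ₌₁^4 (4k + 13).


Σ(4k+13) = 4·Σk + 13·n
= 4·10 + 13·4
= 40 + 52 = 92

Σ = 92


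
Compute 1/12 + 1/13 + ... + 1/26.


Σₖ₌12^26 1/k = 1/12 + 1/13 + 1/14 + ... + 1/26
= 22341654331/26771144400
≈ 0.8345

Sum = 22341654331/26771144400 ≈ 0.8345


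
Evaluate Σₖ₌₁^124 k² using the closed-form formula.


n = 124
n(n+1)(2n+1)/6 = 124×125×249/6
= 3859500/6 = 643250

Σk² = 643250


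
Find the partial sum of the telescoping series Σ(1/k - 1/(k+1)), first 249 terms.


Telescoping: adjacent terms cancel.
= 1/1 - 1/250
= 1 - 1/250 = 249/250

Sum = 249/250


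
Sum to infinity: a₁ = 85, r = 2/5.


S∞ = a₁/(1-r) = 85/(1 - 2/5)
= 85/(3/5)
= 425/3

S∞ = 425/3


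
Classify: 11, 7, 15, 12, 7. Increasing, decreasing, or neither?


Differences: -4, 8, -3, -5
Difference at position 2 is +8 (> 0) but position 1 is -4 (< 0) — sequence both rises and falls
→ NOT monotonic

Not monotonic


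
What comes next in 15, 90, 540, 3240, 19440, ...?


Pattern: geometric (r=6)
Terms: 15, 90, 540, 3240, 19440
Next term = 116640

Next term = 116640


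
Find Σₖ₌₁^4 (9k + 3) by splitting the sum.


Σ(9k+3) = 9·Σk + 3·n
= 9·10 + 3·4
= 90 + 12 = 102

Σ = 102


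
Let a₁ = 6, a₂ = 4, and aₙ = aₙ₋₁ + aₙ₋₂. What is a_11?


Computing iteratively: 6, 4, 10, 14, 24, 38, 62, 100, 162, 262, 424
a_11 = 424

a_11 = 424


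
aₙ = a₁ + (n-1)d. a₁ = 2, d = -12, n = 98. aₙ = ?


aₙ = a₁ + (n-1)d
= 2 + (98-1)×-12
= 2 - 1164
= -1162

a_98 = -1162


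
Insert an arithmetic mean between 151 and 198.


AM = (151 + 198)/2 = 349/2 = 174.5

AM = 174.5


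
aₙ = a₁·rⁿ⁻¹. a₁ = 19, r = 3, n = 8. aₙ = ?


aₙ = a₁·r^(n-1)
= 19×3^7
= 19×2187
= 41553

a_8 = 41553


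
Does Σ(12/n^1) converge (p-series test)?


p-series test: Σ c/n^p converges if p > 1, diverges if p ≤ 1 (constant c > 0 doesn't affect convergence).
p = 1
1 ≤ 1 → DIVERGES

Diverges (p = 1 ≤ 1)


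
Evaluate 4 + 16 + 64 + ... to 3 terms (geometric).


Sₙ = 4×(4^3 - 1)/(4 - 1)
= 4×(64 - 1)/3
= 4×63/3
= 84

S_3 = 84


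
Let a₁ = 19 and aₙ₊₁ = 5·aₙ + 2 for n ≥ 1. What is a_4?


Computing step by step:
a_1 = 19
a_2 = 97
a_3 = 487
a_4 = 2437


a_4 = 2437


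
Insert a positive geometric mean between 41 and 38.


GM = √(41×38) = √1558 = 39.4715

GM = 39.4715


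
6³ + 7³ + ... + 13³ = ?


Σₖ₌6^13 k³ = [13·14/2]² − [5·6/2]²
= 8281 − 225 = 8056

Σk³ = 8056


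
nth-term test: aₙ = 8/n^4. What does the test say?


lim(n→∞) 8/n^4 = 0
lim aₙ = 0 → nth-term test is INCONCLUSIVE
(Need other tests; this is actually a convergent p-series with p=4 > 1)

Inconclusive (lim aₙ = 0; need another test)


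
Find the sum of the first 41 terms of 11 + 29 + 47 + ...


aₙ = 11 + (41-1)×18 = 731
Sₙ = n(a₁+aₙ)/2 = 41×(11+731)/2
= 41×742/2 = 15211

S_41 = 15211


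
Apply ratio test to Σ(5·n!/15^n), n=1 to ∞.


aₙ = 5·n!/15^n
a_{n+1}/aₙ = (n+1)!/15^(n+1) × 15^n/n!  (constant 5 cancels)
= (n+1)/15
L = lim(n→∞) (n+1)/15 = ∞
L > 1 → series DIVERGES

Diverges (ratio test: L = ∞ > 1)


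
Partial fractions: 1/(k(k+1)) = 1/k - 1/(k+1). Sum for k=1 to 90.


1/(k(k+1)) = 1/k - 1/(k+1) (partial fractions)
Telescoping: Σ = 1 - 1/91 = 90/91

Sum = 90/91


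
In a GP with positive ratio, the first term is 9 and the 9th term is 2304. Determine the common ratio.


r^(n-1) = aₙ/a₁
r^8 = 2304/9 = 256
r = 256^(1/8)
= ±2; taking r > 0 gives r = 2

r = 2


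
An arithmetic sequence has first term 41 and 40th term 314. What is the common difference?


d = (aₙ - a₁)/(n-1)
= (314 - 41)/(40-1)
= 273/39 = 7

d = 7


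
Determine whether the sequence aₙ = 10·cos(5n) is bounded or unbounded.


For all n, -1 ≤ cos(5n) ≤ 1, so -10 ≤ 10·cos(5n) ≤ 10
Lower bound: -10, Upper bound: 10
The sequence IS bounded

Bounded (-10 ≤ aₙ ≤ 10)


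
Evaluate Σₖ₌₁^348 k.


n(n+1)/2 = 348×349/2 = 121452/2 = 60726

Σk = 60726


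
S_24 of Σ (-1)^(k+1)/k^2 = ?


S = 1 - 1/4 + 1/9 - 1/16 + 1/25 - 1/36 + 1/49 - 1/64 ± ...
= 0.8216
(Full series converges to +π²/12 ≈ +0.8225)

S_24 = 0.8216


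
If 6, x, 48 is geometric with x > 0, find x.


GM = √(6×48) = √288 = 16.9706

GM = 16.9706


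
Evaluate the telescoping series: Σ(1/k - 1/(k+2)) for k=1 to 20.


Telescoping with gap 2: two head and two tail terms survive.
= (1 + 1/2) - (1/21 + 1/22)
= 3/2 - 1/21 - 1/22 = 325/231

Sum = 325/231


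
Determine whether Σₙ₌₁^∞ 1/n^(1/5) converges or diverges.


p-series test: Σ c/n^p converges if p > 1, diverges if p ≤ 1 (constant c > 0 doesn't affect convergence).
p = 1/5
1/5 ≤ 1 → DIVERGES

Diverges (p = 1/5 ≤ 1)


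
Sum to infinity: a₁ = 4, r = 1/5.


S∞ = a₁/(1-r) = 4/(1 - 1/5)
= 4/(4/5)
= 5

S∞ = 5


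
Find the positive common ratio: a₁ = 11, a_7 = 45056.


r^(n-1) = aₙ/a₁
r^6 = 45056/11 = 4096
r = 4096^(1/6)
= ±4; taking r > 0 gives r = 4

r = 4


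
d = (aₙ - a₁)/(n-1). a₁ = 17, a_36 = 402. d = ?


d = (aₙ - a₁)/(n-1)
= (402 - 17)/(36-1)
= 385/35 = 11

d = 11


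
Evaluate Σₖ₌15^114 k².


Σₖ₌15^114 k² = Σₖ₌₁^114 k² − Σₖ₌₁^14 k²
= 114·115·229/6 − 14·15·29/6
= 500365 − 1015 = 499350

Σk² = 499350


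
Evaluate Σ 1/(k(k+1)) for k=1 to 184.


1/(k(k+1)) = 1/k - 1/(k+1) (partial fractions)
Telescoping: Σ = 1 - 1/185 = 184/185

Sum = 184/185


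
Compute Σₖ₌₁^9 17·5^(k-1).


Sₙ = 17×(5^9 - 1)/(5 - 1)
= 17×(1953125 - 1)/4
= 17×1953124/4
= 8300777

S_9 = 8300777


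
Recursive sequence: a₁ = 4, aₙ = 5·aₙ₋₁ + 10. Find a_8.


Computing step by step:
a_1 = 4
a_2 = 30
a_3 = 160
a_4 = 810
a_5 = 4060
a_6 = 20310
a_7 = 101560
a_8 = 507810


a_8 = 507810


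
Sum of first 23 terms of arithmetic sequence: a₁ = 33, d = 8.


aₙ = 33 + (23-1)×8 = 209
Sₙ = n(a₁+aₙ)/2 = 23×(33+209)/2
= 23×242/2 = 2783

S_23 = 2783


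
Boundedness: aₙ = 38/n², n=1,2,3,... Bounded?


a₁ = 38, a₂ = 38/4, a₃ = 38/9, ...
0 < aₙ ≤ 38 for all n ≥ 1
The sequence IS bounded

Bounded (0 < aₙ ≤ 38)


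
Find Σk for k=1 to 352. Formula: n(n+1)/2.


n(n+1)/2 = 352×353/2 = 124256/2 = 62128

Σk = 62128


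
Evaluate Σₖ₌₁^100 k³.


n(n+1)/2 = 100×101/2 = 5050
Σk³ = 5050² = 25502500

Σk³ = 25502500


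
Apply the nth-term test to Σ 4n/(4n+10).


lim(n→∞) 4n/(4n+10) = 4/4 = 1  (divide numerator and denominator by n)
lim aₙ = 1 ≠ 0 → series DIVERGES

Diverges (lim aₙ = 1 ≠ 0)


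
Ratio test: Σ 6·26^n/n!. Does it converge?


aₙ = 6·26^n/n!
a_{n+1}/aₙ = 26^(n+1)/(n+1)! × n!/26^n  (constant 6 cancels)
= 26/(n+1)
L = lim(n→∞) 26/(n+1) = 0
L < 1 → series CONVERGES

Converges (ratio test: L = 0 < 1)


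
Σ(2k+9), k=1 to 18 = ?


Σ(2k+9) = 2·Σk + 9·n
= 2·171 + 9·18
= 342 + 162 = 504

Σ = 504


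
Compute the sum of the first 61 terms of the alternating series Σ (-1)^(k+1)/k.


S = 1 - 1/2 + 1/3 - 1/4 + 1/5 - 1/6 + 1/7 - 1/8 ± ...
= 0.7013
(Full series converges to +ln(2) ≈ +0.6931)

S_61 = 0.7013


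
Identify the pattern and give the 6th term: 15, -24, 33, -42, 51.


Pattern: alternating sign, magnitude arithmetic (d=9)
Terms: 15, -24, 33, -42, 51
Next term = -60

Next term = -60
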